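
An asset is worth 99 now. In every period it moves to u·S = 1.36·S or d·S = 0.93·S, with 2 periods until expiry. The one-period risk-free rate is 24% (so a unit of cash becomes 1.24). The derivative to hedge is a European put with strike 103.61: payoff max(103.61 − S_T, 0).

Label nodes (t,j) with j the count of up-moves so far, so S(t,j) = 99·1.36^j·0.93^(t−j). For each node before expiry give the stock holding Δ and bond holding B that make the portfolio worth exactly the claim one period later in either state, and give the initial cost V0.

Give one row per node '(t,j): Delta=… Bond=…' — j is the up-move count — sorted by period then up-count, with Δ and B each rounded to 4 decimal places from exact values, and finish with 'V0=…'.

(0,0): Delta=-0.0951 Bond=10.3240
(1,0): Delta=-0.4543 Bond=45.8730
(1,1): Delta=0.0000 Bond=0.0000
V0=0.9109

The replicating-portfolio and risk-neutral prices coincide; use p* = (1.24−0.93)/(1.36−0.93) = 0.7209 for the latter.
Terminal payoffs: V(2,0)=17.9849, V(2,1)=0.0000, V(2,2)=0.0000
  t=1,j=0: stock 92.0700 → up 125.2152 (V=0.0000), down 85.6251 (V=17.9849). Price 4.0476; hedge Δ=-0.4543, bond B=45.8730.
  t=1,j=1: stock 134.6400 → up 183.1104 (V=0.0000), down 125.2152 (V=0.0000). Price 0.0000; hedge Δ=0.0000, bond B=0.0000.
  t=0,j=0: stock 99.0000 → up 134.6400 (V=0.0000), down 92.0700 (V=4.0476). Price 0.9109; hedge Δ=-0.0951, bond B=10.3240.
The time-0 hedge costs 0.9109, which is the no-arbitrage price.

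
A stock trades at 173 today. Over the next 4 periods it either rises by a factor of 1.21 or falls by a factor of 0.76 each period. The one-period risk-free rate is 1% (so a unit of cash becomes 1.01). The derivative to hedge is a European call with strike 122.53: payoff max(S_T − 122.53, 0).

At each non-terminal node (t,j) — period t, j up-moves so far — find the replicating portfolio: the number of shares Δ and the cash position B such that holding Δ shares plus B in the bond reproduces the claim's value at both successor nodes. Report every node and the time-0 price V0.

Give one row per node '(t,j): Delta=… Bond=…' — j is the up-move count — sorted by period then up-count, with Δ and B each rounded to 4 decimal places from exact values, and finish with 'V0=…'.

(0,0): Delta=0.8368 Bond=-81.3472
(1,0): Delta=0.6375 Bond=-55.9472
(1,1): Delta=0.9370 Bond=-103.1314
(2,0): Delta=0.2908 Bond=-21.8632
(2,1): Delta=0.8117 Bond=-84.2215
(2,2): Delta=1.0000 Bond=-120.1157
(3,0): Delta=0.0000 Bond=0.0000
(3,1): Delta=0.4369 Bond=-39.7472
(3,2): Delta=1.0000 Bond=-121.3168
(3,3): Delta=1.0000 Bond=-121.3168
V0=63.4255

Under the risk-neutral measure, an up-move has probability p* = (R−d)/(u−d) = 0.5556 and values discount at R = 1.01.
Terminal values V(4,·): V(4,0)=0.0000, V(4,1)=0.0000, V(4,2)=23.7699, V(4,3)=110.3948, V(4,4)=248.3109
  t=3,j=0: stock 75.9428 → up 91.8908 (V=0.0000), down 57.7166 (V=0.0000). Price 0.0000; hedge Δ=0.0000, bond B=0.0000.
  t=3,j=1: stock 120.9090 → up 146.2999 (V=23.7699), down 91.8908 (V=0.0000). Price 13.0748; hedge Δ=0.4369, bond B=-39.7472.
  t=3,j=2: stock 192.4999 → up 232.9248 (V=110.3948), down 146.2999 (V=23.7699). Price 71.1830; hedge Δ=1.0000, bond B=-121.3168.
  t=3,j=3: stock 306.4801 → up 370.8409 (V=248.3109), down 232.9248 (V=110.3948). Price 185.1632; hedge Δ=1.0000, bond B=-121.3168.
  t=2,j=0: stock 99.9248 → up 120.9090 (V=13.0748), down 75.9428 (V=0.0000). Price 7.1918; hedge Δ=0.2908, bond B=-21.8632.
  t=2,j=1: stock 159.0908 → up 192.4999 (V=71.1830), down 120.9090 (V=13.0748). Price 44.9081; hedge Δ=0.8117, bond B=-84.2215.
  t=2,j=2: stock 253.2893 → up 306.4801 (V=185.1632), down 192.4999 (V=71.1830). Price 133.1736; hedge Δ=1.0000, bond B=-120.1157.
  t=1,j=0: stock 131.4800 → up 159.0908 (V=44.9081), down 99.9248 (V=7.1918). Price 27.8666; hedge Δ=0.6375, bond B=-55.9472.
  t=1,j=1: stock 209.3300 → up 253.2893 (V=133.1736), down 159.0908 (V=44.9081). Price 93.0143; hedge Δ=0.9370, bond B=-103.1314.
  t=0,j=0: stock 173.0000 → up 209.3300 (V=93.0143), down 131.4800 (V=27.8666). Price 63.4255; hedge Δ=0.8368, bond B=-81.3472.
Check: Δ(0,0)·S0 + B(0,0) = 63.4255 = V0.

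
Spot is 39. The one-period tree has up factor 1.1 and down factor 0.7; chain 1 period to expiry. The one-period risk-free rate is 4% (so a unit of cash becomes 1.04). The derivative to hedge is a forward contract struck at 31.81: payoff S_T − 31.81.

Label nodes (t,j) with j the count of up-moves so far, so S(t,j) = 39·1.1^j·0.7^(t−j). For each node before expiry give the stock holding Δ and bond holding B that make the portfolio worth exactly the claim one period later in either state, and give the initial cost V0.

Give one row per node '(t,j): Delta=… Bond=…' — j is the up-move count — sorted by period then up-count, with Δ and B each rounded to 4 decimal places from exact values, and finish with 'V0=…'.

(0,0): Delta=1.0000 Bond=-30.5865
V0=8.4135

No-arbitrage ⇒ martingale measure with p* = (R−d)/(u−d) = 0.8500.
Terminal values V(1,·): V(1,0)=-4.5100, V(1,1)=11.0900
Node (0,0) S=39.0000: V=(p*·11.0900+(1−p*)·-4.5100)/1.04=8.4135; Δ=(11.0900−-4.5100)/(42.9000−27.3000)=1.0000; B=V−Δ·S=-30.5865
Root portfolio cost Δ·39+B reproduces V0=8.4135.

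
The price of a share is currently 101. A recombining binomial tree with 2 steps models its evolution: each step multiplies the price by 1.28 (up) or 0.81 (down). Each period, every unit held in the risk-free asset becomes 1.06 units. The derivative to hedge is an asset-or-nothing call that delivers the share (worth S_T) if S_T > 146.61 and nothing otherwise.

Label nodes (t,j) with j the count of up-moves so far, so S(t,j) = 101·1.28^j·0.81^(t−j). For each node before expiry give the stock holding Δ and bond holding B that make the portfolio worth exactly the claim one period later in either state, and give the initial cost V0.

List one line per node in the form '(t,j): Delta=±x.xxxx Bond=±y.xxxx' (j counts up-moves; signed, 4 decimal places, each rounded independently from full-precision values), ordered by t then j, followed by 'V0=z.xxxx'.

(0,0): Delta=1.7493 Bond=-135.0078
(1,0): Delta=0.0000 Bond=0.0000
(1,1): Delta=2.7234 Bond=-269.0436
V0=41.6691

The replicating-portfolio and risk-neutral prices coincide; use p* = (1.06−0.81)/(1.28−0.81) = 0.5319 for the latter.
Terminal values V(2,·): V(2,0)=0.0000, V(2,1)=0.0000, V(2,2)=165.4784
  t=1,j=0: stock 81.8100 → up 104.7168 (V=0.0000), down 66.2661 (V=0.0000). Price 0.0000; hedge Δ=0.0000, bond B=0.0000.
  t=1,j=1: stock 129.2800 → up 165.4784 (V=165.4784), down 104.7168 (V=0.0000). Price 83.0381; hedge Δ=2.7234, bond B=-269.0436.
  t=0,j=0: stock 101.0000 → up 129.2800 (V=83.0381), down 81.8100 (V=0.0000). Price 41.6691; hedge Δ=1.7493, bond B=-135.0078.
Self-financing check: at every node Δ·S+B equals the discounted successor values.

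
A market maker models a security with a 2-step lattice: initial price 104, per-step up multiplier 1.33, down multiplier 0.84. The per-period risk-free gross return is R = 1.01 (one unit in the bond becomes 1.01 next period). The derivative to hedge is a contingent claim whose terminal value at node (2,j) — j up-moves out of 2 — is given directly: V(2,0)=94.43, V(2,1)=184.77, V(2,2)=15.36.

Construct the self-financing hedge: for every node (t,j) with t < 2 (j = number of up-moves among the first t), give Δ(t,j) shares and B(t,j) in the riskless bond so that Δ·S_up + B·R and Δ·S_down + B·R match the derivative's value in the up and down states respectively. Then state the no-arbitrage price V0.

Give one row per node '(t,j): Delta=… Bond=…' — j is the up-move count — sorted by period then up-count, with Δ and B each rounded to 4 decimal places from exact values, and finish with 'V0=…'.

Risk-neutral probability p* = (R−d)/(u−d) = (1.01−0.84)/(1.33−0.84) = 0.3469.
Payoff layer (t=2): V(2,0)=94.4300, V(2,1)=184.7700, V(2,2)=15.3600
Node (1,0) S=87.3600: V=(p*·184.7700+(1−p*)·94.4300)/1.01=124.5272; Δ=(184.7700−94.4300)/(116.1888−73.3824)=2.1104; B=V−Δ·S=-59.8402
Node (1,1) S=138.3200: V=(p*·15.3600+(1−p*)·184.7700)/1.01=124.7476; Δ=(15.3600−184.7700)/(183.9656−116.1888)=-2.4995; B=V−Δ·S=470.4823
Node (0,0) S=104.0000: V=(p*·124.7476+(1−p*)·124.5272)/1.01=123.3700; Δ=(124.7476−124.5272)/(138.3200−87.3600)=0.0043; B=V−Δ·S=122.9201
Root portfolio cost Δ·104+B reproduces V0=123.3700.

(0,0): Delta=0.0043 Bond=122.9201
(1,0): Delta=2.1104 Bond=-59.8402
(1,1): Delta=-2.4995 Bond=470.4823
V0=123.3700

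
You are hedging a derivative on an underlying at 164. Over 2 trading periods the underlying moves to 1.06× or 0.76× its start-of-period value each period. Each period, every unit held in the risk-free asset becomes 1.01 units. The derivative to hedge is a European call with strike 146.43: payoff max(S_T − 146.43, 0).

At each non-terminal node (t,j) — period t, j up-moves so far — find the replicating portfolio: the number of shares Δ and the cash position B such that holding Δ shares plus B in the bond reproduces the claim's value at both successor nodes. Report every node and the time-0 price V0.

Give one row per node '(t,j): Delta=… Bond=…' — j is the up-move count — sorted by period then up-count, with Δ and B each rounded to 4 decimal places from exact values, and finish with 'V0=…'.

Since d<R<u, set p* = (R−d)/(u−d) = 0.8333; price each node as the discounted p*-expectation of its children.
Payoff layer (t=2): V(2,0)=0.0000, V(2,1)=0.0000, V(2,2)=37.8404
Node (1,0) S=124.6400: V=(p*·0.0000+(1−p*)·0.0000)/1.01=0.0000; Δ=(0.0000−0.0000)/(132.1184−94.7264)=0.0000; B=V−Δ·S=0.0000
Node (1,1) S=173.8400: V=(p*·37.8404+(1−p*)·0.0000)/1.01=31.2215; Δ=(37.8404−0.0000)/(184.2704−132.1184)=0.7256; B=V−Δ·S=-94.9132
Node (0,0) S=164.0000: V=(p*·31.2215+(1−p*)·0.0000)/1.01=25.7603; Δ=(31.2215−0.0000)/(173.8400−124.6400)=0.6346; B=V−Δ·S=-78.3112
Check: Δ(0,0)·S0 + B(0,0) = 25.7603 = V0.

(0,0): Delta=0.6346 Bond=-78.3112
(1,0): Delta=0.0000 Bond=0.0000
(1,1): Delta=0.7256 Bond=-94.9132
V0=25.7603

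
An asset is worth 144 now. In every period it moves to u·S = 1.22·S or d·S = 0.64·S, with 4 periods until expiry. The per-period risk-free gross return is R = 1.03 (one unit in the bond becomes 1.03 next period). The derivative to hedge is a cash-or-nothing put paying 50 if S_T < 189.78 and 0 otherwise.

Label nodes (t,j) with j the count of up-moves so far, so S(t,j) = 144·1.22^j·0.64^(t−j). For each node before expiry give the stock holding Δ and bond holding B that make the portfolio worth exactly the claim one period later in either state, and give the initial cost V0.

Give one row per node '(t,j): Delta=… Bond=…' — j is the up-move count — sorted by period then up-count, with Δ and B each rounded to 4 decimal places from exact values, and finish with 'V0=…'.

(0,0): Delta=-0.1666 Bond=59.3277
(1,0): Delta=0.0000 Bond=45.7571
(1,1): Delta=-0.2091 Bond=68.5859
(2,0): Delta=0.0000 Bond=47.1298
(2,1): Delta=0.0000 Bond=47.1298
(2,2): Delta=-0.2626 Bond=82.0989
(3,0): Delta=0.0000 Bond=48.5437
(3,1): Delta=0.0000 Bond=48.5437
(3,2): Delta=0.0000 Bond=48.5437
(3,3): Delta=-0.3297 Bond=102.1091
V0=35.3426

Under the risk-neutral measure, an up-move has probability p* = (R−d)/(u−d) = 0.6724 and values discount at R = 1.03.
Terminal values V(4,·): V(4,0)=50.0000, V(4,1)=50.0000, V(4,2)=50.0000, V(4,3)=50.0000, V(4,4)=0.0000
  t=3,j=0: stock 37.7487 → up 46.0535 (V=50.0000), down 24.1592 (V=50.0000). Price 48.5437; hedge Δ=0.0000, bond B=48.5437.
  t=3,j=1: stock 71.9585 → up 87.7894 (V=50.0000), down 46.0535 (V=50.0000). Price 48.5437; hedge Δ=0.0000, bond B=48.5437.
  t=3,j=2: stock 137.1709 → up 167.3486 (V=50.0000), down 87.7894 (V=50.0000). Price 48.5437; hedge Δ=0.0000, bond B=48.5437.
  t=3,j=3: stock 261.4821 → up 319.0082 (V=0.0000), down 167.3486 (V=50.0000). Price 15.9022; hedge Δ=-0.3297, bond B=102.1091.
  t=2,j=0: stock 58.9824 → up 71.9585 (V=48.5437), down 37.7487 (V=48.5437). Price 47.1298; hedge Δ=0.0000, bond B=47.1298.
  t=2,j=1: stock 112.4352 → up 137.1709 (V=48.5437), down 71.9585 (V=48.5437). Price 47.1298; hedge Δ=0.0000, bond B=47.1298.
  t=2,j=2: stock 214.3296 → up 261.4821 (V=15.9022), down 137.1709 (V=48.5437). Price 25.8205; hedge Δ=-0.2626, bond B=82.0989.
  t=1,j=0: stock 92.1600 → up 112.4352 (V=47.1298), down 58.9824 (V=47.1298). Price 45.7571; hedge Δ=0.0000, bond B=45.7571.
  t=1,j=1: stock 175.6800 → up 214.3296 (V=25.8205), down 112.4352 (V=47.1298). Price 31.8458; hedge Δ=-0.2091, bond B=68.5859.
  t=0,j=0: stock 144.0000 → up 175.6800 (V=31.8458), down 92.1600 (V=45.7571). Price 35.3426; hedge Δ=-0.1666, bond B=59.3277.
Each (Δ,B) replicates both successor values, so the strategy is self-financing and V0 is arbitrage-free.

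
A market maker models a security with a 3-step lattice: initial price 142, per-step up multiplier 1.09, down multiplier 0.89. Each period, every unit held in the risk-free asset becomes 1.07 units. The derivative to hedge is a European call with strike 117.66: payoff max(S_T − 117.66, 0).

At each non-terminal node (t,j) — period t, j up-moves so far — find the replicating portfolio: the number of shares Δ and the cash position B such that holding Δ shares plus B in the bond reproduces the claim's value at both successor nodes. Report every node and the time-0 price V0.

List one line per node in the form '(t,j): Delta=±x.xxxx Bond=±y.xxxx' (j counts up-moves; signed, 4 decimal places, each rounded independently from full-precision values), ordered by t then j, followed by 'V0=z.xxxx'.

(0,0): Delta=0.9946 Bond=-95.2646
(1,0): Delta=0.9351 Bond=-94.4125
(1,1): Delta=1.0000 Bond=-102.7688
(2,0): Delta=0.2197 Bond=-20.5500
(2,1): Delta=1.0000 Bond=-109.9626
(2,2): Delta=1.0000 Bond=-109.9626
V0=45.9687

No-arbitrage ⇒ martingale measure with p* = (R−d)/(u−d) = 0.9000.
Payoff layer (t=3): V(3,0)=0.0000, V(3,1)=4.9412, V(3,2)=32.4921, V(3,3)=66.2341
(2,0): S=112.4782. Δ = (V_up−V_dn)/(S_up−S_dn) = (4.9412−0.0000)/(122.6012−100.1056) = 0.2197. V = [p*·4.9412 + (1−p*)·0.0000]/1.07 = 4.1562. B = V − Δ·S = -20.5500.
(2,1): S=137.7542. Δ = (V_up−V_dn)/(S_up−S_dn) = (32.4921−4.9412)/(150.1521−122.6012) = 1.0000. V = [p*·32.4921 + (1−p*)·4.9412]/1.07 = 27.7916. B = V − Δ·S = -109.9626.
(2,2): S=168.7102. Δ = (V_up−V_dn)/(S_up−S_dn) = (66.2341−32.4921)/(183.8941−150.1521) = 1.0000. V = [p*·66.2341 + (1−p*)·32.4921]/1.07 = 58.7476. B = V − Δ·S = -109.9626.
(1,0): S=126.3800. Δ = (V_up−V_dn)/(S_up−S_dn) = (27.7916−4.1562)/(137.7542−112.4782) = 0.9351. V = [p*·27.7916 + (1−p*)·4.1562]/1.07 = 23.7645. B = V − Δ·S = -94.4125.
(1,1): S=154.7800. Δ = (V_up−V_dn)/(S_up−S_dn) = (58.7476−27.7916)/(168.7102−137.7542) = 1.0000. V = [p*·58.7476 + (1−p*)·27.7916]/1.07 = 52.0112. B = V − Δ·S = -102.7688.
(0,0): S=142.0000. Δ = (V_up−V_dn)/(S_up−S_dn) = (52.0112−23.7645)/(154.7800−126.3800) = 0.9946. V = [p*·52.0112 + (1−p*)·23.7645]/1.07 = 45.9687. B = V − Δ·S = -95.2646.
Self-financing check: at every node Δ·S+B equals the discounted successor values.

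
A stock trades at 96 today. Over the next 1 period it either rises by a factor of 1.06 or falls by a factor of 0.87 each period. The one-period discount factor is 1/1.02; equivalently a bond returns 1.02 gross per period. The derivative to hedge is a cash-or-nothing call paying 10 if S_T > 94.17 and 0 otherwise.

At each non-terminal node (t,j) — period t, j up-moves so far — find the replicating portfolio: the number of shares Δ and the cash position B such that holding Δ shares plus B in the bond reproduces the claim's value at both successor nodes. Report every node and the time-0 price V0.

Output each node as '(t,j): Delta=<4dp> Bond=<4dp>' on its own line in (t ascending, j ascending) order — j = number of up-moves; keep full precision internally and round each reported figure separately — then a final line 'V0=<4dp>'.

Risk-neutral probability p* = (R−d)/(u−d) = (1.02−0.87)/(1.06−0.87) = 0.7895.
Terminal payoffs: V(1,0)=0.0000, V(1,1)=10.0000
  t=0,j=0: stock 96.0000 → up 101.7600 (V=10.0000), down 83.5200 (V=0.0000). Price 7.7399; hedge Δ=0.5482, bond B=-44.8916.
Root portfolio cost Δ·96+B reproduces V0=7.7399.

(0,0): Delta=0.5482 Bond=-44.8916
V0=7.7399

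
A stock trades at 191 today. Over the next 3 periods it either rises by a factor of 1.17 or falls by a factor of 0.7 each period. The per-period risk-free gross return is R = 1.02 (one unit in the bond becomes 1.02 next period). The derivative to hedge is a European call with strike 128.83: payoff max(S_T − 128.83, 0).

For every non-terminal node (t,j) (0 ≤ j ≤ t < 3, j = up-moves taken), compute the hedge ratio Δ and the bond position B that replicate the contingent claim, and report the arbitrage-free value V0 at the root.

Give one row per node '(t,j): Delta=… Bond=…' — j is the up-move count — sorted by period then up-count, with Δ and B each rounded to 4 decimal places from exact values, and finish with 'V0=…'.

Risk-neutral probability p* = (R−d)/(u−d) = (1.02−0.7)/(1.17−0.7) = 0.6809.
At expiry t=3: V(3,0)=0.0000, V(3,1)=0.0000, V(3,2)=54.1919, V(3,3)=177.0781
(2,0): S=93.5900. Δ = (V_up−V_dn)/(S_up−S_dn) = (0.0000−0.0000)/(109.5003−65.5130) = 0.0000. V = [p*·0.0000 + (1−p*)·0.0000]/1.02 = 0.0000. B = V − Δ·S = 0.0000.
(2,1): S=156.4290. Δ = (V_up−V_dn)/(S_up−S_dn) = (54.1919−0.0000)/(183.0219−109.5003) = 0.7371. V = [p*·54.1919 + (1−p*)·0.0000]/1.02 = 36.1732. B = V − Δ·S = -79.1288.
(2,2): S=261.4599. Δ = (V_up−V_dn)/(S_up−S_dn) = (177.0781−54.1919)/(305.9081−183.0219) = 1.0000. V = [p*·177.0781 + (1−p*)·54.1919]/1.02 = 135.1560. B = V − Δ·S = -126.3039.
(1,0): S=133.7000. Δ = (V_up−V_dn)/(S_up−S_dn) = (36.1732−0.0000)/(156.4290−93.5900) = 0.5756. V = [p*·36.1732 + (1−p*)·0.0000]/1.02 = 24.1456. B = V − Δ·S = -52.8186.
(1,1): S=223.4700. Δ = (V_up−V_dn)/(S_up−S_dn) = (135.1560−36.1732)/(261.4599−156.4290) = 0.9424. V = [p*·135.1560 + (1−p*)·36.1732]/1.02 = 101.5350. B = V − Δ·S = -109.0667.
(0,0): S=191.0000. Δ = (V_up−V_dn)/(S_up−S_dn) = (101.5350−24.1456)/(223.4700−133.7000) = 0.8621. V = [p*·101.5350 + (1−p*)·24.1456]/1.02 = 75.3297. B = V − Δ·S = -89.3286.
Check: Δ(0,0)·S0 + B(0,0) = 75.3297 = V0.

(0,0): Delta=0.8621 Bond=-89.3286
(1,0): Delta=0.5756 Bond=-52.8186
(1,1): Delta=0.9424 Bond=-109.0667
(2,0): Delta=0.0000 Bond=0.0000
(2,1): Delta=0.7371 Bond=-79.1288
(2,2): Delta=1.0000 Bond=-126.3039
V0=75.3297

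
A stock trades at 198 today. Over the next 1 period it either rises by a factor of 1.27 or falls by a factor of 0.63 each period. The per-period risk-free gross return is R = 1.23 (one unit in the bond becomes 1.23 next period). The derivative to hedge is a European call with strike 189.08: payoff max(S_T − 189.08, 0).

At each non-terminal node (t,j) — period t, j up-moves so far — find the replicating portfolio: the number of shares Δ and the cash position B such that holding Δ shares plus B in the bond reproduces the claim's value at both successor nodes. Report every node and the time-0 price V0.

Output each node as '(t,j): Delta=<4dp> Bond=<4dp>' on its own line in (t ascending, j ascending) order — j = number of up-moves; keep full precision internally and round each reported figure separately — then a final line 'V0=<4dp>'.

The replicating-portfolio and risk-neutral prices coincide; use p* = (1.23−0.63)/(1.27−0.63) = 0.9375 for the latter.
At expiry t=1: V(1,0)=0.0000, V(1,1)=62.3800
(0,0): S=198.0000. Δ = (V_up−V_dn)/(S_up−S_dn) = (62.3800−0.0000)/(251.4600−124.7400) = 0.4923. V = [p*·62.3800 + (1−p*)·0.0000]/1.23 = 47.5457. B = V − Δ·S = -49.9230.
Each (Δ,B) replicates both successor values, so the strategy is self-financing and V0 is arbitrage-free.

(0,0): Delta=0.4923 Bond=-49.9230
V0=47.5457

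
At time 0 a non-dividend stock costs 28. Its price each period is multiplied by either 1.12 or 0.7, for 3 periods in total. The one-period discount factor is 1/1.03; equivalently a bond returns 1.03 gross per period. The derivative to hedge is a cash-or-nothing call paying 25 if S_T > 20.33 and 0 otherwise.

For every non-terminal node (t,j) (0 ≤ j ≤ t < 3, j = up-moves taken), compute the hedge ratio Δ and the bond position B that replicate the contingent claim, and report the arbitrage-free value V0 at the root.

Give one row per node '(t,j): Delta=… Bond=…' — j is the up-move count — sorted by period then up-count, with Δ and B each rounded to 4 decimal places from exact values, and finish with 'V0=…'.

(0,0): Delta=0.6748 Bond=1.2840
(1,0): Delta=2.3167 Bond=-30.8588
(1,1): Delta=0.3949 Bond=10.0992
(2,0): Delta=0.0000 Bond=0.0000
(2,1): Delta=2.7115 Bond=-40.4531
(2,2): Delta=0.0000 Bond=24.2718
V0=20.1771

Under the risk-neutral measure, an up-move has probability p* = (R−d)/(u−d) = 0.7857 and values discount at R = 1.03.
Terminal payoffs: V(3,0)=0.0000, V(3,1)=0.0000, V(3,2)=25.0000, V(3,3)=25.0000
(2,0): S=13.7200. Δ = (V_up−V_dn)/(S_up−S_dn) = (0.0000−0.0000)/(15.3664−9.6040) = 0.0000. V = [p*·0.0000 + (1−p*)·0.0000]/1.03 = 0.0000. B = V − Δ·S = 0.0000.
(2,1): S=21.9520. Δ = (V_up−V_dn)/(S_up−S_dn) = (25.0000−0.0000)/(24.5862−15.3664) = 2.7115. V = [p*·25.0000 + (1−p*)·0.0000]/1.03 = 19.0707. B = V − Δ·S = -40.4531.
(2,2): S=35.1232. Δ = (V_up−V_dn)/(S_up−S_dn) = (25.0000−25.0000)/(39.3380−24.5862) = 0.0000. V = [p*·25.0000 + (1−p*)·25.0000]/1.03 = 24.2718. B = V − Δ·S = 24.2718.
(1,0): S=19.6000. Δ = (V_up−V_dn)/(S_up−S_dn) = (19.0707−0.0000)/(21.9520−13.7200) = 2.3167. V = [p*·19.0707 + (1−p*)·0.0000]/1.03 = 14.5477. B = V − Δ·S = -30.8588.
(1,1): S=31.3600. Δ = (V_up−V_dn)/(S_up−S_dn) = (24.2718−19.0707)/(35.1232−21.9520) = 0.3949. V = [p*·24.2718 + (1−p*)·19.0707]/1.03 = 22.4828. B = V − Δ·S = 10.0992.
(0,0): S=28.0000. Δ = (V_up−V_dn)/(S_up−S_dn) = (22.4828−14.5477)/(31.3600−19.6000) = 0.6748. V = [p*·22.4828 + (1−p*)·14.5477]/1.03 = 20.1771. B = V − Δ·S = 1.2840.
Self-financing check: at every node Δ·S+B equals the discounted successor values.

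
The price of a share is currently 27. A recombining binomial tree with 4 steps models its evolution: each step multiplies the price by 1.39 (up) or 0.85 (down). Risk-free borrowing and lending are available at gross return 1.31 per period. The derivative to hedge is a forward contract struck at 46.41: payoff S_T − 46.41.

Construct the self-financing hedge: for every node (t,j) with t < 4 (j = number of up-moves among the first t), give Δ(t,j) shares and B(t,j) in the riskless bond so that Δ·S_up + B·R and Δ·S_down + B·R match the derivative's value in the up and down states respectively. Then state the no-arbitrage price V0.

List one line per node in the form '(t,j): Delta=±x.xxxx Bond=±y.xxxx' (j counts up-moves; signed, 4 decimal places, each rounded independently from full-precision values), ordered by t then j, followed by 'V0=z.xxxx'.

Risk-neutral probability p* = (R−d)/(u−d) = (1.31−0.85)/(1.39−0.85) = 0.8519.
Terminal values V(4,·): V(4,0)=-32.3158, V(4,1)=-23.3619, V(4,2)=-8.7196, V(4,3)=15.2250, V(4,4)=54.3813
(3,0): S=16.5814. Δ = (V_up−V_dn)/(S_up−S_dn) = (-23.3619−-32.3158)/(23.0481−14.0942) = 1.0000. V = [p*·-23.3619 + (1−p*)·-32.3158]/1.31 = -18.8461. B = V − Δ·S = -35.4275.
(3,1): S=27.1154. Δ = (V_up−V_dn)/(S_up−S_dn) = (-8.7196−-23.3619)/(37.6904−23.0481) = 1.0000. V = [p*·-8.7196 + (1−p*)·-23.3619]/1.31 = -8.3121. B = V − Δ·S = -35.4275.
(3,2): S=44.3417. Δ = (V_up−V_dn)/(S_up−S_dn) = (15.2250−-8.7196)/(61.6350−37.6904) = 1.0000. V = [p*·15.2250 + (1−p*)·-8.7196]/1.31 = 8.9142. B = V − Δ·S = -35.4275.
(3,3): S=72.5117. Δ = (V_up−V_dn)/(S_up−S_dn) = (54.3813−15.2250)/(100.7913−61.6350) = 1.0000. V = [p*·54.3813 + (1−p*)·15.2250]/1.31 = 37.0842. B = V − Δ·S = -35.4275.
(2,0): S=19.5075. Δ = (V_up−V_dn)/(S_up−S_dn) = (-8.3121−-18.8461)/(27.1154−16.5814) = 1.0000. V = [p*·-8.3121 + (1−p*)·-18.8461]/1.31 = -7.5364. B = V − Δ·S = -27.0439.
(2,1): S=31.9005. Δ = (V_up−V_dn)/(S_up−S_dn) = (8.9142−-8.3121)/(44.3417−27.1154) = 1.0000. V = [p*·8.9142 + (1−p*)·-8.3121]/1.31 = 4.8566. B = V − Δ·S = -27.0439.
(2,2): S=52.1667. Δ = (V_up−V_dn)/(S_up−S_dn) = (37.0842−8.9142)/(72.5117−44.3417) = 1.0000. V = [p*·37.0842 + (1−p*)·8.9142]/1.31 = 25.1228. B = V − Δ·S = -27.0439.
(1,0): S=22.9500. Δ = (V_up−V_dn)/(S_up−S_dn) = (4.8566−-7.5364)/(31.9005−19.5075) = 1.0000. V = [p*·4.8566 + (1−p*)·-7.5364]/1.31 = 2.3058. B = V − Δ·S = -20.6442.
(1,1): S=37.5300. Δ = (V_up−V_dn)/(S_up−S_dn) = (25.1228−4.8566)/(52.1667−31.9005) = 1.0000. V = [p*·25.1228 + (1−p*)·4.8566]/1.31 = 16.8858. B = V − Δ·S = -20.6442.
(0,0): S=27.0000. Δ = (V_up−V_dn)/(S_up−S_dn) = (16.8858−2.3058)/(37.5300−22.9500) = 1.0000. V = [p*·16.8858 + (1−p*)·2.3058]/1.31 = 11.2411. B = V − Δ·S = -15.7589.
Check: Δ(0,0)·S0 + B(0,0) = 11.2411 = V0.

(0,0): Delta=1.0000 Bond=-15.7589
(1,0): Delta=1.0000 Bond=-20.6442
(1,1): Delta=1.0000 Bond=-20.6442
(2,0): Delta=1.0000 Bond=-27.0439
(2,1): Delta=1.0000 Bond=-27.0439
(2,2): Delta=1.0000 Bond=-27.0439
(3,0): Delta=1.0000 Bond=-35.4275
(3,1): Delta=1.0000 Bond=-35.4275
(3,2): Delta=1.0000 Bond=-35.4275
(3,3): Delta=1.0000 Bond=-35.4275
V0=11.2411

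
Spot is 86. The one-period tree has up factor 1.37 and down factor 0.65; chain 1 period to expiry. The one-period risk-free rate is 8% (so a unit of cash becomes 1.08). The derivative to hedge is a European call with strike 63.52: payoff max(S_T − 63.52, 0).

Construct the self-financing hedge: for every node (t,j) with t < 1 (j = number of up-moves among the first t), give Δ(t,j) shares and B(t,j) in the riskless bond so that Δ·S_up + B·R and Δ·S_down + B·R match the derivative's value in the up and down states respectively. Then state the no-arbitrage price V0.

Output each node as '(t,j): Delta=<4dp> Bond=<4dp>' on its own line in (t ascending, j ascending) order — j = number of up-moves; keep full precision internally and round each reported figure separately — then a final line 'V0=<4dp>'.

Since d<R<u, set p* = (R−d)/(u−d) = 0.5972; price each node as the discounted p*-expectation of its children.
Terminal values V(1,·): V(1,0)=0.0000, V(1,1)=54.3000
  t=0,j=0: stock 86.0000 → up 117.8200 (V=54.3000), down 55.9000 (V=0.0000). Price 30.0270; hedge Δ=0.8769, bond B=-45.3897.
Root portfolio cost Δ·86+B reproduces V0=30.0270.

(0,0): Delta=0.8769 Bond=-45.3897
V0=30.0270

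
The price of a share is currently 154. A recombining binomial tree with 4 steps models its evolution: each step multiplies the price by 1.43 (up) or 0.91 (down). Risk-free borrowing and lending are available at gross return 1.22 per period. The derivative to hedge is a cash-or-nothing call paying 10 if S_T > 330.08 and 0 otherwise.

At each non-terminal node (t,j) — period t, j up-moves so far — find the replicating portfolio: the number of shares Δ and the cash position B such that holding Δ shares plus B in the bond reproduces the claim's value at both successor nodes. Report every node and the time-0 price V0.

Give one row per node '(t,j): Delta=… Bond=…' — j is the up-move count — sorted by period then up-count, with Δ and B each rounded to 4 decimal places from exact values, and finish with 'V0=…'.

(0,0): Delta=0.0296 Bond=-2.4450
(1,0): Delta=0.0328 Bond=-3.4251
(1,1): Delta=0.0283 Bond=-2.6833
(2,0): Delta=0.0000 Bond=0.0000
(2,1): Delta=0.0469 Bond=-7.0093
(2,2): Delta=0.0202 Bond=-0.7429
(3,0): Delta=0.0000 Bond=0.0000
(3,1): Delta=0.0000 Bond=0.0000
(3,2): Delta=0.0671 Bond=-14.3443
(3,3): Delta=0.0000 Bond=8.1967
V0=2.1151

Risk-neutral probability p* = (R−d)/(u−d) = (1.22−0.91)/(1.43−0.91) = 0.5962.
Terminal payoffs: V(4,0)=0.0000, V(4,1)=0.0000, V(4,2)=0.0000, V(4,3)=10.0000, V(4,4)=10.0000
  t=3,j=0: stock 116.0499 → up 165.9514 (V=0.0000), down 105.6054 (V=0.0000). Price 0.0000; hedge Δ=0.0000, bond B=0.0000.
  t=3,j=1: stock 182.3642 → up 260.7808 (V=0.0000), down 165.9514 (V=0.0000). Price 0.0000; hedge Δ=0.0000, bond B=0.0000.
  t=3,j=2: stock 286.5723 → up 409.7984 (V=10.0000), down 260.7808 (V=0.0000). Price 4.8865; hedge Δ=0.0671, bond B=-14.3443.
  t=3,j=3: stock 450.3279 → up 643.9689 (V=10.0000), down 409.7984 (V=10.0000). Price 8.1967; hedge Δ=0.0000, bond B=8.1967.
  t=2,j=0: stock 127.5274 → up 182.3642 (V=0.0000), down 116.0499 (V=0.0000). Price 0.0000; hedge Δ=0.0000, bond B=0.0000.
  t=2,j=1: stock 200.4002 → up 286.5723 (V=4.8865), down 182.3642 (V=0.0000). Price 2.3878; hedge Δ=0.0469, bond B=-7.0093.
  t=2,j=2: stock 314.9146 → up 450.3279 (V=8.1967), down 286.5723 (V=4.8865). Price 5.6229; hedge Δ=0.0202, bond B=-0.7429.
  t=1,j=0: stock 140.1400 → up 200.4002 (V=2.3878), down 127.5274 (V=0.0000). Price 1.1668; hedge Δ=0.0328, bond B=-3.4251.
  t=1,j=1: stock 220.2200 → up 314.9146 (V=5.6229), down 200.4002 (V=2.3878). Price 3.5380; hedge Δ=0.0283, bond B=-2.6833.
  t=0,j=0: stock 154.0000 → up 220.2200 (V=3.5380), down 140.1400 (V=1.1668). Price 2.1151; hedge Δ=0.0296, bond B=-2.4450.
Each (Δ,B) replicates both successor values, so the strategy is self-financing and V0 is arbitrage-free.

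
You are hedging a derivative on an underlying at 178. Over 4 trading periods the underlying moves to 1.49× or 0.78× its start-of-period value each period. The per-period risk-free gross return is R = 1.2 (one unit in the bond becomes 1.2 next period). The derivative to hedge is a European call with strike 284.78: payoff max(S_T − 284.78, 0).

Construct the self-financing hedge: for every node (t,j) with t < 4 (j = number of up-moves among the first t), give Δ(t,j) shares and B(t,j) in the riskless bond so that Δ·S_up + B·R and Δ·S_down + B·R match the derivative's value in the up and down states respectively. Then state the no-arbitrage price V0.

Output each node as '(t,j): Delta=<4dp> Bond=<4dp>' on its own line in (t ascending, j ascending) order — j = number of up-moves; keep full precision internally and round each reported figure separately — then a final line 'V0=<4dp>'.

No-arbitrage ⇒ martingale measure with p* = (R−d)/(u−d) = 0.5915.
At expiry t=4: V(4,0)=0.0000, V(4,1)=0.0000, V(4,2)=0.0000, V(4,3)=174.4956, V(4,4)=592.5542
Node (3,0) S=84.4703: V=(p*·0.0000+(1−p*)·0.0000)/1.2=0.0000; Δ=(0.0000−0.0000)/(125.8607−65.8868)=0.0000; B=V−Δ·S=0.0000
Node (3,1) S=161.3598: V=(p*·0.0000+(1−p*)·0.0000)/1.2=0.0000; Δ=(0.0000−0.0000)/(240.4262−125.8607)=0.0000; B=V−Δ·S=0.0000
Node (3,2) S=308.2387: V=(p*·174.4956+(1−p*)·0.0000)/1.2=86.0190; Δ=(174.4956−0.0000)/(459.2756−240.4262)=0.7973; B=V−Δ·S=-159.7495
Node (3,3) S=588.8149: V=(p*·592.5542+(1−p*)·174.4956)/1.2=351.4983; Δ=(592.5542−174.4956)/(877.3342−459.2756)=1.0000; B=V−Δ·S=-237.3167
Node (2,0) S=108.2952: V=(p*·0.0000+(1−p*)·0.0000)/1.2=0.0000; Δ=(0.0000−0.0000)/(161.3598−84.4703)=0.0000; B=V−Δ·S=0.0000
Node (2,1) S=206.8716: V=(p*·86.0190+(1−p*)·0.0000)/1.2=42.4037; Δ=(86.0190−0.0000)/(308.2387−161.3598)=0.5856; B=V−Δ·S=-78.7498
Node (2,2) S=395.1778: V=(p*·351.4983+(1−p*)·86.0190)/1.2=202.5525; Δ=(351.4983−86.0190)/(588.8149−308.2387)=0.9462; B=V−Δ·S=-171.3619
Node (1,0) S=138.8400: V=(p*·42.4037+(1−p*)·0.0000)/1.2=20.9032; Δ=(42.4037−0.0000)/(206.8716−108.2952)=0.4302; B=V−Δ·S=-38.8203
Node (1,1) S=265.2200: V=(p*·202.5525+(1−p*)·42.4037)/1.2=114.2830; Δ=(202.5525−42.4037)/(395.1778−206.8716)=0.8505; B=V−Δ·S=-111.2787
Node (0,0) S=178.0000: V=(p*·114.2830+(1−p*)·20.9032)/1.2=63.4517; Δ=(114.2830−20.9032)/(265.2200−138.8400)=0.7389; B=V−Δ·S=-68.0692
The time-0 hedge costs 63.4517, which is the no-arbitrage price.

(0,0): Delta=0.7389 Bond=-68.0692
(1,0): Delta=0.4302 Bond=-38.8203
(1,1): Delta=0.8505 Bond=-111.2787
(2,0): Delta=0.0000 Bond=0.0000
(2,1): Delta=0.5856 Bond=-78.7498
(2,2): Delta=0.9462 Bond=-171.3619
(3,0): Delta=0.0000 Bond=0.0000
(3,1): Delta=0.0000 Bond=0.0000
(3,2): Delta=0.7973 Bond=-159.7495
(3,3): Delta=1.0000 Bond=-237.3167
V0=63.4517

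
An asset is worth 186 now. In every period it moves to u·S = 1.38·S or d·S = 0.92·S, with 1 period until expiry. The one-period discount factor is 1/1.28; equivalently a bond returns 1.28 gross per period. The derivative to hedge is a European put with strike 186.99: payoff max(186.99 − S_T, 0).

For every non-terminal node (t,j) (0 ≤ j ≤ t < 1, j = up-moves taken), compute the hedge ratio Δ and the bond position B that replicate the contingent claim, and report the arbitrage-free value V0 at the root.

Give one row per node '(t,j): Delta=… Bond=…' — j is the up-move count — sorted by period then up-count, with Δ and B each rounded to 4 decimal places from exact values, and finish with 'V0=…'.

(0,0): Delta=-0.1855 Bond=37.1953
V0=2.6953

The replicating-portfolio and risk-neutral prices coincide; use p* = (1.28−0.92)/(1.38−0.92) = 0.7826 for the latter.
Payoff layer (t=1): V(1,0)=15.8700, V(1,1)=0.0000
(0,0): S=186.0000. Δ = (V_up−V_dn)/(S_up−S_dn) = (0.0000−15.8700)/(256.6800−171.1200) = -0.1855. V = [p*·0.0000 + (1−p*)·15.8700]/1.28 = 2.6953. B = V − Δ·S = 37.1953.
Each (Δ,B) replicates both successor values, so the strategy is self-financing and V0 is arbitrage-free.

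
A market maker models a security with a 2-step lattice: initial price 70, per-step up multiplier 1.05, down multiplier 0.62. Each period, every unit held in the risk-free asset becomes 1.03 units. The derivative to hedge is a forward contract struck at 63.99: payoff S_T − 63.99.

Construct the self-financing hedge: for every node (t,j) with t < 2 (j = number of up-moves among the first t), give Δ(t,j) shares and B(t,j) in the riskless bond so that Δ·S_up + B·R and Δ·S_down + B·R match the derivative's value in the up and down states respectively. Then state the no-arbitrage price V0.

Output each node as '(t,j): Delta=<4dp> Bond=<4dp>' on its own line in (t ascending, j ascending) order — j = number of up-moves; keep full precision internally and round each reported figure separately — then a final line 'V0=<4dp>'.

Under the risk-neutral measure, an up-move has probability p* = (R−d)/(u−d) = 0.9535 and values discount at R = 1.03.
Payoff layer (t=2): V(2,0)=-37.0820, V(2,1)=-18.4200, V(2,2)=13.1850
Node (1,0) S=43.4000: V=(p*·-18.4200+(1−p*)·-37.0820)/1.03=-18.7262; Δ=(-18.4200−-37.0820)/(45.5700−26.9080)=1.0000; B=V−Δ·S=-62.1262
Node (1,1) S=73.5000: V=(p*·13.1850+(1−p*)·-18.4200)/1.03=11.3738; Δ=(13.1850−-18.4200)/(77.1750−45.5700)=1.0000; B=V−Δ·S=-62.1262
Node (0,0) S=70.0000: V=(p*·11.3738+(1−p*)·-18.7262)/1.03=9.6833; Δ=(11.3738−-18.7262)/(73.5000−43.4000)=1.0000; B=V−Δ·S=-60.3167
Root portfolio cost Δ·70+B reproduces V0=9.6833.

(0,0): Delta=1.0000 Bond=-60.3167
(1,0): Delta=1.0000 Bond=-62.1262
(1,1): Delta=1.0000 Bond=-62.1262
V0=9.6833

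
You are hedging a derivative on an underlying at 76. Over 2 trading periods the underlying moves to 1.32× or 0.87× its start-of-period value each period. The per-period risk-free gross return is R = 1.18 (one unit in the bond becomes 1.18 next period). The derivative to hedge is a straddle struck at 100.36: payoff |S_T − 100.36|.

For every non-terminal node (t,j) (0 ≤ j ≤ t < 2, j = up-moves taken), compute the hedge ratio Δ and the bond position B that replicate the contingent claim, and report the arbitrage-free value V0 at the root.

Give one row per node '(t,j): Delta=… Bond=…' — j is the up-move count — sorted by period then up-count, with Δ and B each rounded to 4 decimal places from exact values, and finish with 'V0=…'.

Risk-neutral probability p* = (R−d)/(u−d) = (1.18−0.87)/(1.32−0.87) = 0.6889.
Payoff layer (t=2): V(2,0)=42.8356, V(2,1)=13.0816, V(2,2)=32.0624
Node (1,0) S=66.1200: V=(p*·13.0816+(1−p*)·42.8356)/1.18=18.9308; Δ=(13.0816−42.8356)/(87.2784−57.5244)=-1.0000; B=V−Δ·S=85.0508
Node (1,1) S=100.3200: V=(p*·32.0624+(1−p*)·13.0816)/1.18=22.1672; Δ=(32.0624−13.0816)/(132.4224−87.2784)=0.4205; B=V−Δ·S=-20.0124
Node (0,0) S=76.0000: V=(p*·22.1672+(1−p*)·18.9308)/1.18=17.9325; Δ=(22.1672−18.9308)/(100.3200−66.1200)=0.0946; B=V−Δ·S=10.7406
Root portfolio cost Δ·76+B reproduces V0=17.9325.

(0,0): Delta=0.0946 Bond=10.7406
(1,0): Delta=-1.0000 Bond=85.0508
(1,1): Delta=0.4205 Bond=-20.0124
V0=17.9325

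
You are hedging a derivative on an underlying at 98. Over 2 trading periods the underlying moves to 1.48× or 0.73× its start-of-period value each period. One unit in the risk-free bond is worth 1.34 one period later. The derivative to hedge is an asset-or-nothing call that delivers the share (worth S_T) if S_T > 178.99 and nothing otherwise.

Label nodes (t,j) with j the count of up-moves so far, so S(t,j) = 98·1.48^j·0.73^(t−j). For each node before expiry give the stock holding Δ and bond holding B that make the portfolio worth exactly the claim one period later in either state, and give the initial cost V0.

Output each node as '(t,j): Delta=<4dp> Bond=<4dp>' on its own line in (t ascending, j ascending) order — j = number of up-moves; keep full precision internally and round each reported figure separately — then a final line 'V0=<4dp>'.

(0,0): Delta=1.7727 Bond=-94.6390
(1,0): Delta=0.0000 Bond=0.0000
(1,1): Delta=1.9733 Bond=-155.9216
V0=79.0819

The replicating-portfolio and risk-neutral prices coincide; use p* = (1.34−0.73)/(1.48−0.73) = 0.8133 for the latter.
Terminal values V(2,·): V(2,0)=0.0000, V(2,1)=0.0000, V(2,2)=214.6592
(1,0): S=71.5400. Δ = (V_up−V_dn)/(S_up−S_dn) = (0.0000−0.0000)/(105.8792−52.2242) = 0.0000. V = [p*·0.0000 + (1−p*)·0.0000]/1.34 = 0.0000. B = V − Δ·S = 0.0000.
(1,1): S=145.0400. Δ = (V_up−V_dn)/(S_up−S_dn) = (214.6592−0.0000)/(214.6592−105.8792) = 1.9733. V = [p*·214.6592 + (1−p*)·0.0000]/1.34 = 130.2907. B = V − Δ·S = -155.9216.
(0,0): S=98.0000. Δ = (V_up−V_dn)/(S_up−S_dn) = (130.2907−0.0000)/(145.0400−71.5400) = 1.7727. V = [p*·130.2907 + (1−p*)·0.0000]/1.34 = 79.0819. B = V − Δ·S = -94.6390.
Each (Δ,B) replicates both successor values, so the strategy is self-financing and V0 is arbitrage-free.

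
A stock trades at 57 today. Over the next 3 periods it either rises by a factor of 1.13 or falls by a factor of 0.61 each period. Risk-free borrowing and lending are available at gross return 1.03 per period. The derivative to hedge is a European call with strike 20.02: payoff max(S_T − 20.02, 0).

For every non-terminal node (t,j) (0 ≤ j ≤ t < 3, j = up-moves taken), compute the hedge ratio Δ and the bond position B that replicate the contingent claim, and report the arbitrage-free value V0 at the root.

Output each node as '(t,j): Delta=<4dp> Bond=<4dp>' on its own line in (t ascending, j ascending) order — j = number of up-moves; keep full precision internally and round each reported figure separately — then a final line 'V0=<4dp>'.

(0,0): Delta=0.9917 Bond=-17.8003
(1,0): Delta=0.9269 Bond=-16.0811
(1,1): Delta=1.0000 Bond=-18.8708
(2,0): Delta=0.3579 Bond=-4.4952
(2,1): Delta=1.0000 Bond=-19.4369
(2,2): Delta=1.0000 Bond=-19.4369
V0=38.7250

Under the risk-neutral measure, an up-move has probability p* = (R−d)/(u−d) = 0.8077 and values discount at R = 1.03.
Payoff layer (t=3): V(3,0)=0.0000, V(3,1)=3.9470, V(3,2)=24.3778, V(3,3)=62.2251
  t=2,j=0: stock 21.2097 → up 23.9670 (V=3.9470), down 12.9379 (V=0.0000). Price 3.0951; hedge Δ=0.3579, bond B=-4.4952.
  t=2,j=1: stock 39.2901 → up 44.3978 (V=24.3778), down 23.9670 (V=3.9470). Price 19.8532; hedge Δ=1.0000, bond B=-19.4369.
  t=2,j=2: stock 72.7833 → up 82.2451 (V=62.2251), down 44.3978 (V=24.3778). Price 53.3464; hedge Δ=1.0000, bond B=-19.4369.
  t=1,j=0: stock 34.7700 → up 39.2901 (V=19.8532), down 21.2097 (V=3.0951). Price 16.1461; hedge Δ=0.9269, bond B=-16.0811.
  t=1,j=1: stock 64.4100 → up 72.7833 (V=53.3464), down 39.2901 (V=19.8532). Price 45.5392; hedge Δ=1.0000, bond B=-18.8708.
  t=0,j=0: stock 57.0000 → up 64.4100 (V=45.5392), down 34.7700 (V=16.1461). Price 38.7250; hedge Δ=0.9917, bond B=-17.8003.
Check: Δ(0,0)·S0 + B(0,0) = 38.7250 = V0.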